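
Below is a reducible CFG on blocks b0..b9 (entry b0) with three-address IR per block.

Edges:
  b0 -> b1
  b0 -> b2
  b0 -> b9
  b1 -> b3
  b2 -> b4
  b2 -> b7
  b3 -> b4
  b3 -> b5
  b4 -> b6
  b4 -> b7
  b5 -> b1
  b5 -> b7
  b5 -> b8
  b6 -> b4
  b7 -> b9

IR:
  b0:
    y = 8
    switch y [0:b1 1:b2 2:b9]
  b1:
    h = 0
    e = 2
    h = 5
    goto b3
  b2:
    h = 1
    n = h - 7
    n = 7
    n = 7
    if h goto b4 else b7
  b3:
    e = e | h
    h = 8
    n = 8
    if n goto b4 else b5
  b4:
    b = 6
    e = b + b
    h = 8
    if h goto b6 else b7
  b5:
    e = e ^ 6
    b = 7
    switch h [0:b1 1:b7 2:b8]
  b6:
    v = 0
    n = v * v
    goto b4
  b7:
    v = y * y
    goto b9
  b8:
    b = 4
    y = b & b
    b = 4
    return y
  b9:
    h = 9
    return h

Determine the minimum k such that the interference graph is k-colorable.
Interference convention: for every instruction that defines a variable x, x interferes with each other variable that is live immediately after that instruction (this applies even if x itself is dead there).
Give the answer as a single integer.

def/use:
  b0 def {y} use ∅
  b1 def {e,h} use ∅
  b2 def {h,n} use ∅
  b3 def {e,h,n} use {e,h}
  b4 def {b,e,h} use ∅
  b5 def {b,e} use {e,h}
  b6 def {n,v} use ∅
  b7 def {v} use {y}
  b8 def {b,y} use ∅
  b9 def {h} use ∅

Backward fixpoint:
  b0: in=∅ out={y}
  b1: in={y} out={e,h,y}
  b2: in={y} out={y}
  b3: in={e,h,y} out={e,h,y}
  b4: in={y} out={y}
  b5: in={e,h,y} out={y}
  b6: in={y} out={y}
  b7: in={y} out=∅
  b8: in=∅ out=∅
  b9: in=∅ out=∅

Conflict graph:
  b — {h,y}
  e — {h,n,y}
  h — {b,e,n,y}
  n — {e,h,y}
  v — {y}
  y — {b,e,h,n,v}

Chromatic number:
  {e,h,n,y} pairwise interfere (4-clique) ⇒ χ ≥ 4
  4-colouring: R0={y}  R1={h,v}  R2={b,e}  R3={n}
  χ = 4

Answer: 4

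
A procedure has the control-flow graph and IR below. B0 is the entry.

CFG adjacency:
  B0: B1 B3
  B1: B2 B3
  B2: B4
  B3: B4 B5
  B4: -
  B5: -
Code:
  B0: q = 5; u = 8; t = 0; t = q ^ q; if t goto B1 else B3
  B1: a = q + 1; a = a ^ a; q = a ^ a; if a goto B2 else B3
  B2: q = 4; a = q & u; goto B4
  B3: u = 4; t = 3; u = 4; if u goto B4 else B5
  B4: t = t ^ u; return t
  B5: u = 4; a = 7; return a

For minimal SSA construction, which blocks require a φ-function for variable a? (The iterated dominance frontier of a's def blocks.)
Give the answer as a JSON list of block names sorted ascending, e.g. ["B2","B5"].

idom tree: B1←B0 B2←B1 B3←B0 B4←B0 B5←B3
Dom∩ at merges:
  B3: preds {B0,B1}: {B0} ∩ {B0,B1} = {B0}; idom=B0
  B4: preds {B2,B3}: {B0,B1,B2} ∩ {B0,B3} = {B0}; idom=B0

Frontier:
  B3←B0: walk · to B0
  B3←B1: walk B1 to B0
  B4←B2: walk B2→B1 to B0
  B4←B3: walk B3 to B0
  B0 → ∅
  B1 → {B3,B4}
  B2 → {B4}
  B3 → {B4}
  B4 → ∅
  B5 → ∅

φ for a: defs {B1,B2,B5}
  DF⁺ = {B3,B4}

Answer: ["B3", "B4"]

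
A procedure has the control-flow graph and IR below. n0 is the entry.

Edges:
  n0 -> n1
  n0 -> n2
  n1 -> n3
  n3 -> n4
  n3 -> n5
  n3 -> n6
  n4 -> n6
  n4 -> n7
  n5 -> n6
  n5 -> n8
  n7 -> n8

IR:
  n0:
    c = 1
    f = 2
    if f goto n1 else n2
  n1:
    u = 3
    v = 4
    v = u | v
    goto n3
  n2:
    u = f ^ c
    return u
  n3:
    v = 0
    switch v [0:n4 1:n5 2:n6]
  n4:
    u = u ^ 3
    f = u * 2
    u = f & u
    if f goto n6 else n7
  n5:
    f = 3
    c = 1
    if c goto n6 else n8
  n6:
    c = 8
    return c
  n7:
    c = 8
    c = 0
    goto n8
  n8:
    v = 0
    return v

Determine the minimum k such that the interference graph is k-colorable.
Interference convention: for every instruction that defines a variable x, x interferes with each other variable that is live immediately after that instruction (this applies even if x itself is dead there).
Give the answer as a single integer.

Block summaries:
  n0: {c,f} / ∅
  n1: {u,v} / ∅
  n2: {u} / {c,f}
  n3: {v} / ∅
  n4: {f,u} / {u}
  n5: {c,f} / ∅
  n6: {c} / ∅
  n7: {c} / ∅
  n8: {v} / ∅

Backward fixpoint:
  n0 li=∅ lo={c,f}
  n1 li=∅ lo={u}
  n2 li={c,f} lo=∅
  n3 li={u} lo={u}
  n4 li={u} lo=∅
  n5 li=∅ lo=∅
  n6 li=∅ lo=∅
  n7 li=∅ lo=∅
  n8 li=∅ lo=∅

Interfere edges:
  c: {f}
  f: {c,u}
  u: {f,v}
  v: {u}

Registers:
  {c,f} pairwise interfere (2-clique) ⇒ χ ≥ 2
  assign c→c1 f→c0 u→c1 v→c0 — no edge inside a register ⇒ χ ≤ 2
  χ = 2

Answer: 2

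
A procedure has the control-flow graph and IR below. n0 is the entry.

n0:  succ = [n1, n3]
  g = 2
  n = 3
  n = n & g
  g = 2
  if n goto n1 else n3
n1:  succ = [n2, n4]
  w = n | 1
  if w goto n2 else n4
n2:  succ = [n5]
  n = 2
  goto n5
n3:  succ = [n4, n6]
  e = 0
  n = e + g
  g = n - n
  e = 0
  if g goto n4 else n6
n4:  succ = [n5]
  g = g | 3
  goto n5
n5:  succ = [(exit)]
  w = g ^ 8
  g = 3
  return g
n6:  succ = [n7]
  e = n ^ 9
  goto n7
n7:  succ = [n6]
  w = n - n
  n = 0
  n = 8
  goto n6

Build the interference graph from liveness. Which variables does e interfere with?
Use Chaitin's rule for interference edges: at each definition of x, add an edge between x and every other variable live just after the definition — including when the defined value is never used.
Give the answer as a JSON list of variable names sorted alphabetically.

Answer: ["g", "n"]

Working:
Per-block:
  n0: def={g,n} ue=∅
  n1: def={w} ue={n}
  n2: def={n} ue=∅
  n3: def={e,g,n} ue={g}
  n4: def={g} ue={g}
  n5: def={g,w} ue={g}
  n6: def={e} ue={n}
  n7: def={n,w} ue={n}

Live sets:
  n0 li=∅ lo={g,n}
  n1 li={g,n} lo={g}
  n2 li={g} lo={g}
  n3 li={g} lo={g,n}
  n4 li={g} lo={g}
  n5 li={g} lo=∅
  n6 li={n} lo={n}
  n7 li={n} lo={n}

Interference:
  e — {g,n}
  g — {e,n,w}
  n — {e,g}
  w — {g}

N(e) = ["g", "n"]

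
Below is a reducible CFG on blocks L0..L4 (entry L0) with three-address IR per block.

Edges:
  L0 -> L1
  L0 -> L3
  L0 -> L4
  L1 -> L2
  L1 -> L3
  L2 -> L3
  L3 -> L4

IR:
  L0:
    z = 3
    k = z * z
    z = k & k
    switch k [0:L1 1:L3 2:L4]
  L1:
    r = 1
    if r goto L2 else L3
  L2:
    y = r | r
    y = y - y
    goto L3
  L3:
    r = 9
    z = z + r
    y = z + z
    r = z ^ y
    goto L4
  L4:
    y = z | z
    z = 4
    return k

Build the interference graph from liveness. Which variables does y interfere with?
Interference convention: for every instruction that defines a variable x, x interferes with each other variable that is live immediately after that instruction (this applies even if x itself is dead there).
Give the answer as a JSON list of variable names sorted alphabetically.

Per-block:
  L0: def={k,z} ue=∅
  L1: def={r} ue=∅
  L2: def={y} ue={r}
  L3: def={r,y,z} ue={z}
  L4: def={y,z} ue={k,z}

Backward fixpoint:
  live L0: ∅→{k,z}
  live L1: {k,z}→{k,r,z}
  live L2: {k,r,z}→{k,z}
  live L3: {k,z}→{k,z}
  live L4: {k,z}→∅

Interfere edges:
  k↔{r,y,z}
  r↔{k,z}
  y↔{k,z}
  z↔{k,r,y}

N(y) = ["k", "z"]

Answer: ["k", "z"]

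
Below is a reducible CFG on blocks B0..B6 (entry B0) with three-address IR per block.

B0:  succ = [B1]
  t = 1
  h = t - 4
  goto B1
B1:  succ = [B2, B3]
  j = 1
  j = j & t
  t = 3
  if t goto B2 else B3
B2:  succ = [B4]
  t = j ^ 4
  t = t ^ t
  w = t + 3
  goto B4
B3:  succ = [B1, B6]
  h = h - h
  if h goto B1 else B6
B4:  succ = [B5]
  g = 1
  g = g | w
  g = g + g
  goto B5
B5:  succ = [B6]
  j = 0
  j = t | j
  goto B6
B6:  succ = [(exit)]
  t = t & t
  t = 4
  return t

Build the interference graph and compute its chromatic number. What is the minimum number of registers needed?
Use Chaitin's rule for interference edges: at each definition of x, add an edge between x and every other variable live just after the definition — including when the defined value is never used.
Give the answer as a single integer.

Per-block:
  B0: {h,t} / ∅
  B1: {j,t} / {t}
  B2: {t,w} / {j}
  B3: {h} / {h}
  B4: {g} / {w}
  B5: {j} / {t}
  B6: {t} / {t}

Backward fixpoint:
  B0: in=∅ out={h,t}
  B1: in={h,t} out={h,j,t}
  B2: in={j} out={t,w}
  B3: in={h,t} out={h,t}
  B4: in={t,w} out={t}
  B5: in={t} out={t}
  B6: in={t} out=∅

Interfere edges:
  g↔{t,w}
  h↔{j,t}
  j↔{h,t}
  t↔{g,h,j,w}
  w↔{g,t}

Chromatic number:
  lower bound: {g,t,w} mutually conflict ⇒ χ ≥ 3
  assign g→c1 h→c1 j→c2 t→c0 w→c2 — no edge inside a register ⇒ χ ≤ 3
  χ = 3

Answer: 3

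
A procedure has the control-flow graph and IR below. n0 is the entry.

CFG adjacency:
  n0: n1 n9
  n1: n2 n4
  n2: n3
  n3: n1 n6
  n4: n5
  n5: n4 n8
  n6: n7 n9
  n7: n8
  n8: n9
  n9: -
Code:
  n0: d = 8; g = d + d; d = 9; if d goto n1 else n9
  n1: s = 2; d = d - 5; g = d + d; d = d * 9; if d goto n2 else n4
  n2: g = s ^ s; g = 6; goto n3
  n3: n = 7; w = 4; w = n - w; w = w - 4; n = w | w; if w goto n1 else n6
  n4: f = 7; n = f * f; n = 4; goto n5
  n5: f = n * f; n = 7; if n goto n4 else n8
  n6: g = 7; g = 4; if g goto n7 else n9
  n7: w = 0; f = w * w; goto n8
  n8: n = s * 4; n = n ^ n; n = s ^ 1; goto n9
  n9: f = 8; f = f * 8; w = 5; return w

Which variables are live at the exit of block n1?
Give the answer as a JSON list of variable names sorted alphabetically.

Answer: ["d", "s"]

Derivation:
Per-block:
  n0: def={d,g} ue=∅
  n1: def={d,g,s} ue={d}
  n2: def={g} ue={s}
  n3: def={n,w} ue=∅
  n4: def={f,n} ue=∅
  n5: def={f,n} ue={f,n}
  n6: def={g} ue=∅
  n7: def={f,w} ue=∅
  n8: def={n} ue={s}
  n9: def={f,w} ue=∅

Liveness:
  n0 li=∅ lo={d}
  n1 li={d} lo={d,s}
  n2 li={d,s} lo={d,s}
  n3 li={d,s} lo={d,s}
  n4 li={s} lo={f,n,s}
  n5 li={f,n,s} lo={s}
  n6 li={s} lo={s}
  n7 li={s} lo={s}
  n8 li={s} lo=∅
  n9 li=∅ lo=∅

live-out(n1) = ["d", "s"]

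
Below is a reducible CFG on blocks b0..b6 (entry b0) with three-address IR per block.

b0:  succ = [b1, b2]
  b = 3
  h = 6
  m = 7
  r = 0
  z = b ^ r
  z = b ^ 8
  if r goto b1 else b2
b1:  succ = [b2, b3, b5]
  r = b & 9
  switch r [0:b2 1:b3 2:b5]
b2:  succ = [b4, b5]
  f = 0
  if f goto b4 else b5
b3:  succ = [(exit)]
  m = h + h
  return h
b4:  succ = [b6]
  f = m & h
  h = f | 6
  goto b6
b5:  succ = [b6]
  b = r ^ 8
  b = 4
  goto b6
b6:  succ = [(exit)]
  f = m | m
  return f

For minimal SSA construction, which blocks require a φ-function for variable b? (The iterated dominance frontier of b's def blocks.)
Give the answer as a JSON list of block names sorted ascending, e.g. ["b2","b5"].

idom tree: b1←b0 b2←b0 b3←b1 b4←b2 b5←b0 b6←b0
Dom∩ at merges:
  b2: preds {b0,b1}: {b0} ∩ {b0,b1} = {b0}; idom=b0
  b5: preds {b1,b2}: {b0,b1} ∩ {b0,b2} = {b0}; idom=b0
  b6: preds {b4,b5}: {b0,b2,b4} ∩ {b0,b5} = {b0}; idom=b0

DF derivation:
  join b2 pred b0: · stop@b0
  join b2 pred b1: b1 stop@b0
  join b5 pred b1: b1 stop@b0
  join b5 pred b2: b2 stop@b0
  join b6 pred b4: b4→b2 stop@b0
  join b6 pred b5: b5 stop@b0
  DF(b0)=∅
  DF(b1)={b2,b5}
  DF(b2)={b5,b6}
  DF(b3)=∅
  DF(b4)={b6}
  DF(b5)={b6}
  DF(b6)=∅

φ for b: defs {b0,b5}
  DF⁺ = {b6}

Answer: ["b6"]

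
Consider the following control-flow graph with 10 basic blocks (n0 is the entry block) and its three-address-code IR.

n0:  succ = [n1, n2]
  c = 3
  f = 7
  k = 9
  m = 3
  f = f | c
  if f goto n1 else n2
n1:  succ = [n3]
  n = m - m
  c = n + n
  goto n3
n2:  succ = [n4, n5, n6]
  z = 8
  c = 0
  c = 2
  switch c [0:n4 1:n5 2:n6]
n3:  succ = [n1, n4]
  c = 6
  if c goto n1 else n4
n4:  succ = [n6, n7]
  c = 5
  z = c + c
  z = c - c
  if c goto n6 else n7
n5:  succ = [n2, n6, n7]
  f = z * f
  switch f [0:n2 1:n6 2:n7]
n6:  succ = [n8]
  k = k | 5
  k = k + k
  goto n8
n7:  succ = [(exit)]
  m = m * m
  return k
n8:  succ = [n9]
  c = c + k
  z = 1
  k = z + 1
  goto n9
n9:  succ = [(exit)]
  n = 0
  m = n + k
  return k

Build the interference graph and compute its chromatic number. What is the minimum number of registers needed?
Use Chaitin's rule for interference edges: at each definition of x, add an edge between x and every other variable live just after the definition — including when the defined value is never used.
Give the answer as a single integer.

Block summaries:
  n0: def={c,f,k,m} ue=∅
  n1: def={c,n} ue={m}
  n2: def={c,z} ue=∅
  n3: def={c} ue=∅
  n4: def={c,z} ue=∅
  n5: def={f} ue={f,z}
  n6: def={k} ue={k}
  n7: def={m} ue={k,m}
  n8: def={c,k,z} ue={c,k}
  n9: def={m,n} ue={k}

Live sets:
  live n0: ∅→{f,k,m}
  live n1: {k,m}→{k,m}
  live n2: {f,k,m}→{c,f,k,m,z}
  live n3: {k,m}→{k,m}
  live n4: {k,m}→{c,k,m}
  live n5: {c,f,k,m,z}→{c,f,k,m}
  live n6: {c,k}→{c,k}
  live n7: {k,m}→∅
  live n8: {c,k}→{k}
  live n9: {k}→∅

Interfere edges:
  c↔{f,k,m,z}
  f↔{c,k,m,z}
  k↔{c,f,m,n,z}
  m↔{c,f,k,n,z}
  n↔{k,m}
  z↔{c,f,k,m}

Chromatic number:
  {c,f,k,m,z} pairwise interfere (5-clique) ⇒ χ ≥ 5
  5-colouring: c0={k}  c1={m}  c2={c,n}  c3={f}  c4={z}
  χ = 5

Answer: 5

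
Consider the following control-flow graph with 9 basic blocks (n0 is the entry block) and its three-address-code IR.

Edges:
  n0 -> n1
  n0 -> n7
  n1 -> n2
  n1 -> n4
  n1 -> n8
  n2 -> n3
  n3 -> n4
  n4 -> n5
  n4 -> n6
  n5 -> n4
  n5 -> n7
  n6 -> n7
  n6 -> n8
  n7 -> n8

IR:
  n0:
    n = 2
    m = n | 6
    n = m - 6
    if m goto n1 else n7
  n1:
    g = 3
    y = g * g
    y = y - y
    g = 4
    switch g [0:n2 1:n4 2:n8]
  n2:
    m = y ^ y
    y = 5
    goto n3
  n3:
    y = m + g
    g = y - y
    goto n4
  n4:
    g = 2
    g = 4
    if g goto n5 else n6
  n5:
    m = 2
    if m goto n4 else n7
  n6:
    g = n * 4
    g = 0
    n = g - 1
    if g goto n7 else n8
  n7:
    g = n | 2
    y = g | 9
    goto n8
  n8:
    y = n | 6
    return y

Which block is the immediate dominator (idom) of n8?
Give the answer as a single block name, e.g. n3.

idom tree: n1←n0 n2←n1 n3←n2 n4←n1 n5←n4 n6←n4 n7←n0 n8←n0
Dom∩ at merges:
  n4: preds {n1,n3,n5}: {n0,n1} ∩ {n0,n1,n2,n3} ∩ {n0,n1,n4,n5} = {n0,n1}; idom=n1
  n7: preds {n0,n5,n6}: {n0} ∩ {n0,n1,n4,n5} ∩ {n0,n1,n4,n6} = {n0}; idom=n0
  n8: preds {n1,n6,n7}: {n0,n1} ∩ {n0,n1,n4,n6} ∩ {n0,n7} = {n0}; idom=n0

idom(n8) = n0

Answer: n0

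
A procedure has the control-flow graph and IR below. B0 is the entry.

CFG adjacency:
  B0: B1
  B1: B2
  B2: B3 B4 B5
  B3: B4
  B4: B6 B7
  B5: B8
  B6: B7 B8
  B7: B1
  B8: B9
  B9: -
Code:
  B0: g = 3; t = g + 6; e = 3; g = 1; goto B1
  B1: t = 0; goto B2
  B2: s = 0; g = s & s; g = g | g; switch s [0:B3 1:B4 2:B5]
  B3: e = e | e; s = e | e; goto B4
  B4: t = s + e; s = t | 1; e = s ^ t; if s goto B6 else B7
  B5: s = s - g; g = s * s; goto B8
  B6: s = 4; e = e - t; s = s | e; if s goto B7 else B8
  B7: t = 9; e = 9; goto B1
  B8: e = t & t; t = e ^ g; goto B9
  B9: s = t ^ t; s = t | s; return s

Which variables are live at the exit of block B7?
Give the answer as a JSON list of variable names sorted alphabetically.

Answer: ["e"]

Analysis:
def/use:
  B0: {e,g,t} / ∅
  B1: {t} / ∅
  B2: {g,s} / ∅
  B3: {e,s} / {e}
  B4: {e,s,t} / {e,s}
  B5: {g,s} / {g,s}
  B6: {e,s} / {e,t}
  B7: {e,t} / ∅
  B8: {e,t} / {g,t}
  B9: {s} / {t}

Live sets:
  live B0: ∅→{e}
  live B1: {e}→{e,t}
  live B2: {e,t}→{e,g,s,t}
  live B3: {e,g}→{e,g,s}
  live B4: {e,g,s}→{e,g,t}
  live B5: {g,s,t}→{g,t}
  live B6: {e,g,t}→{g,t}
  live B7: ∅→{e}
  live B8: {g,t}→{t}
  live B9: {t}→∅

live-out(B7) = ["e"]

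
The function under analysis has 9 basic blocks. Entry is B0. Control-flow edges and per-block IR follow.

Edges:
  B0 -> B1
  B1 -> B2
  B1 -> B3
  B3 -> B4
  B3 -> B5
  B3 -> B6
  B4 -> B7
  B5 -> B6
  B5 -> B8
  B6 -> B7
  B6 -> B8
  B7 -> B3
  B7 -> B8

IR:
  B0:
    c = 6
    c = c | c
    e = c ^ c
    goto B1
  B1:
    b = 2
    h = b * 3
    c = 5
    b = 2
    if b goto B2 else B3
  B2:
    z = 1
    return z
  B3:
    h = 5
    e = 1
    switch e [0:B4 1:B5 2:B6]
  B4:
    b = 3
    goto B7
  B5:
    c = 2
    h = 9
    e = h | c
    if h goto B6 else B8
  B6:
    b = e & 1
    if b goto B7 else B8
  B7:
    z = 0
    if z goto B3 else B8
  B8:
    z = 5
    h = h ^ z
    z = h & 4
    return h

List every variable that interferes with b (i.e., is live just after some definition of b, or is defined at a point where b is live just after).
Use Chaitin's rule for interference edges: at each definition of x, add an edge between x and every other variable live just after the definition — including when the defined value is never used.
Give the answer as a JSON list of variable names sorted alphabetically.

Block summaries:
  B0: def={c,e} ue=∅
  B1: def={b,c,h} ue=∅
  B2: def={z} ue=∅
  B3: def={e,h} ue=∅
  B4: def={b} ue=∅
  B5: def={c,e,h} ue=∅
  B6: def={b} ue={e}
  B7: def={z} ue=∅
  B8: def={h,z} ue={h}

Live sets:
  B0 li=∅ lo=∅
  B1 li=∅ lo=∅
  B2 li=∅ lo=∅
  B3 li=∅ lo={e,h}
  B4 li={h} lo={h}
  B5 li=∅ lo={e,h}
  B6 li={e,h} lo={h}
  B7 li={h} lo={h}
  B8 li={h} lo=∅

Interference:
  b — {h}
  c — {h}
  e — {h}
  h — {b,c,e,z}
  z — {h}

N(b) = ["h"]

Answer: ["h"]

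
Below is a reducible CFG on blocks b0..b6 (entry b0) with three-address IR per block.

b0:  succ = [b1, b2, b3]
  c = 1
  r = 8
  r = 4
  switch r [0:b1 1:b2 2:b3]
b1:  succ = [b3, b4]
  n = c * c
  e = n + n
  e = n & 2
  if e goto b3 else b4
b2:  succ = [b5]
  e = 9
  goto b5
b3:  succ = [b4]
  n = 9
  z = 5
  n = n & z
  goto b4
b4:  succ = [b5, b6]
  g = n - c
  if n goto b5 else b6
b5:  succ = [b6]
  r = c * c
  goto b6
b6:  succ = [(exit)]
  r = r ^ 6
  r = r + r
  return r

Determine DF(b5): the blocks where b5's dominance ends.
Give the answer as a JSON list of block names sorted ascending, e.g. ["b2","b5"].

idom tree: b1←b0 b2←b0 b3←b0 b4←b0 b5←b0 b6←b0
Join-block Dom:
  b3: preds {b0,b1}: {b0} ∩ {b0,b1} = {b0}; idom=b0
  b4: preds {b1,b3}: {b0,b1} ∩ {b0,b3} = {b0}; idom=b0
  b5: preds {b2,b4}: {b0,b2} ∩ {b0,b4} = {b0}; idom=b0
  b6: preds {b4,b5}: {b0,b4} ∩ {b0,b5} = {b0}; idom=b0

DF derivation:
  b3←b0: walk · to b0
  b3←b1: walk b1 to b0
  b4←b1: walk b1 to b0
  b4←b3: walk b3 to b0
  b5←b2: walk b2 to b0
  b5←b4: walk b4 to b0
  b6←b4: walk b4 to b0
  b6←b5: walk b5 to b0
  b0: DF=∅
  b1: DF={b3,b4}
  b2: DF={b5}
  b3: DF={b4}
  b4: DF={b5,b6}
  b5: DF={b6}
  b6: DF=∅

DF(b5) = ["b6"]

Answer: ["b6"]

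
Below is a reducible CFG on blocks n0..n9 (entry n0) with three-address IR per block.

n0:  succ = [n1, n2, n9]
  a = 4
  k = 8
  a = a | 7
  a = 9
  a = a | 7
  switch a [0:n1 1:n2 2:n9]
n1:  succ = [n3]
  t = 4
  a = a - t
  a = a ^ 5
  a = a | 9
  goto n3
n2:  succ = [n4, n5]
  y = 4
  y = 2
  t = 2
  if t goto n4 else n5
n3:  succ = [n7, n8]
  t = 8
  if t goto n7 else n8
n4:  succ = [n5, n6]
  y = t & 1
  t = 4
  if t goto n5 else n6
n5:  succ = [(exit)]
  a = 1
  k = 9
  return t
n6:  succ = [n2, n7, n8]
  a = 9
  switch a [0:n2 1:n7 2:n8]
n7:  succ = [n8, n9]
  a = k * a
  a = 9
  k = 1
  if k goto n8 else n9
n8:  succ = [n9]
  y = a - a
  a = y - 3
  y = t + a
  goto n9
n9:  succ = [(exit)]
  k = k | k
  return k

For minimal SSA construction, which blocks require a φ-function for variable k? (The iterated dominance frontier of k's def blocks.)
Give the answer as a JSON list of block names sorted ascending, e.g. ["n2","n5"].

idom tree: n1←n0 n2←n0 n3←n1 n4←n2 n5←n2 n6←n4 n7←n0 n8←n0 n9←n0
Dom∩ at merges:
  n2: preds {n0,n6}: {n0} ∩ {n0,n2,n4,n6} = {n0}; idom=n0
  n5: preds {n2,n4}: {n0,n2} ∩ {n0,n2,n4} = {n0,n2}; idom=n2
  n7: preds {n3,n6}: {n0,n1,n3} ∩ {n0,n2,n4,n6} = {n0}; idom=n0
  n8: preds {n3,n6,n7}: {n0,n1,n3} ∩ {n0,n2,n4,n6} ∩ {n0,n7} = {n0}; idom=n0
  n9: preds {n0,n7,n8}: {n0} ∩ {n0,n7} ∩ {n0,n8} = {n0}; idom=n0

DF walk-up:
  join n2 pred n0: · stop@n0
  join n2 pred n6: n6→n4→n2 stop@n0
  join n5 pred n2: · stop@n2
  join n5 pred n4: n4 stop@n2
  join n7 pred n3: n3→n1 stop@n0
  join n7 pred n6: n6→n4→n2 stop@n0
  join n8 pred n3: n3→n1 stop@n0
  join n8 pred n6: n6→n4→n2 stop@n0
  join n8 pred n7: n7 stop@n0
  join n9 pred n0: · stop@n0
  join n9 pred n7: n7 stop@n0
  join n9 pred n8: n8 stop@n0
  n0: DF=∅
  n1: DF={n7,n8}
  n2: DF={n2,n7,n8}
  n3: DF={n7,n8}
  n4: DF={n2,n5,n7,n8}
  n5: DF=∅
  n6: DF={n2,n7,n8}
  n7: DF={n8,n9}
  n8: DF={n9}
  n9: DF=∅

φ for k: defs {n0,n5,n7,n9}
  DF⁺ = {n8,n9}

Answer: ["n8", "n9"]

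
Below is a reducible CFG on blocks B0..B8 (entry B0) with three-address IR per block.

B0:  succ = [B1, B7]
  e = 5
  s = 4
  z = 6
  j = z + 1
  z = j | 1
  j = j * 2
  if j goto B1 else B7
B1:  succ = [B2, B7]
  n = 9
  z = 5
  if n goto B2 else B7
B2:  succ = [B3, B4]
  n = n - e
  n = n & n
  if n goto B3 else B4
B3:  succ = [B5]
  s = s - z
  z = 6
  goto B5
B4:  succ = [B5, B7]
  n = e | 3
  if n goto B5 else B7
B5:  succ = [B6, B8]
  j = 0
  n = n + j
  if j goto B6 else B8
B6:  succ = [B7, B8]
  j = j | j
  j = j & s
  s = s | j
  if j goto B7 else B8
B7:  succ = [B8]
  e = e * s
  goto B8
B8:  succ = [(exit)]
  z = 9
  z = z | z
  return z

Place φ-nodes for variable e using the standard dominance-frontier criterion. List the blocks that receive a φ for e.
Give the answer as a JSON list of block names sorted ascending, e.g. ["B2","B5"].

idom tree: B1←B0 B2←B1 B3←B2 B4←B2 B5←B2 B6←B5 B7←B0 B8←B0
Dom∩ at merges:
  B5: preds {B3,B4}: {B0,B1,B2,B3} ∩ {B0,B1,B2,B4} = {B0,B1,B2}; idom=B2
  B7: preds {B0,B1,B4,B6}: {B0} ∩ {B0,B1} ∩ {B0,B1,B2,B4} ∩ {B0,B1,B2,B5,B6} = {B0}; idom=B0
  B8: preds {B5,B6,B7}: {B0,B1,B2,B5} ∩ {B0,B1,B2,B5,B6} ∩ {B0,B7} = {B0}; idom=B0

DF walk-up:
  join B5 pred B3: B3 stop@B2
  join B5 pred B4: B4 stop@B2
  join B7 pred B0: · stop@B0
  join B7 pred B1: B1 stop@B0
  join B7 pred B4: B4→B2→B1 stop@B0
  join B7 pred B6: B6→B5→B2→B1 stop@B0
  join B8 pred B5: B5→B2→B1 stop@B0
  join B8 pred B6: B6→B5→B2→B1 stop@B0
  join B8 pred B7: B7 stop@B0
  B0: DF=∅
  B1: DF={B7,B8}
  B2: DF={B7,B8}
  B3: DF={B5}
  B4: DF={B5,B7}
  B5: DF={B7,B8}
  B6: DF={B7,B8}
  B7: DF={B8}
  B8: DF=∅

φ for e: defs {B0,B7}
  DF⁺ = {B8}

Answer: ["B8"]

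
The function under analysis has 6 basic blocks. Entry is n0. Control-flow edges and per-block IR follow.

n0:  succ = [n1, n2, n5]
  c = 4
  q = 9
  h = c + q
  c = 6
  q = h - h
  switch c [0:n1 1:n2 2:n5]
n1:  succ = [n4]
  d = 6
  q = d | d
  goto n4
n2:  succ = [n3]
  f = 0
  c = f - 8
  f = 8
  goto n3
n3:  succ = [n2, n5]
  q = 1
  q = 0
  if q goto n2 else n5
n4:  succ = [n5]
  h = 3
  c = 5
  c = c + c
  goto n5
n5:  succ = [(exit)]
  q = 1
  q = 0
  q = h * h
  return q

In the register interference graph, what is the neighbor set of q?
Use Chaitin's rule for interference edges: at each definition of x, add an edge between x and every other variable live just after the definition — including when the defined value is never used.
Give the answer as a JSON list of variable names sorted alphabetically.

Per-block:
  n0 def {c,h,q} use ∅
  n1 def {d,q} use ∅
  n2 def {c,f} use ∅
  n3 def {q} use ∅
  n4 def {c,h} use ∅
  n5 def {q} use {h}

Liveness:
  n0 li=∅ lo={h}
  n1 li=∅ lo=∅
  n2 li={h} lo={h}
  n3 li={h} lo={h}
  n4 li=∅ lo={h}
  n5 li={h} lo=∅

Conflict graph:
  c↔{h,q}
  d↔∅
  f↔{h}
  h↔{c,f,q}
  q↔{c,h}

N(q) = ["c", "h"]

Answer: ["c", "h"]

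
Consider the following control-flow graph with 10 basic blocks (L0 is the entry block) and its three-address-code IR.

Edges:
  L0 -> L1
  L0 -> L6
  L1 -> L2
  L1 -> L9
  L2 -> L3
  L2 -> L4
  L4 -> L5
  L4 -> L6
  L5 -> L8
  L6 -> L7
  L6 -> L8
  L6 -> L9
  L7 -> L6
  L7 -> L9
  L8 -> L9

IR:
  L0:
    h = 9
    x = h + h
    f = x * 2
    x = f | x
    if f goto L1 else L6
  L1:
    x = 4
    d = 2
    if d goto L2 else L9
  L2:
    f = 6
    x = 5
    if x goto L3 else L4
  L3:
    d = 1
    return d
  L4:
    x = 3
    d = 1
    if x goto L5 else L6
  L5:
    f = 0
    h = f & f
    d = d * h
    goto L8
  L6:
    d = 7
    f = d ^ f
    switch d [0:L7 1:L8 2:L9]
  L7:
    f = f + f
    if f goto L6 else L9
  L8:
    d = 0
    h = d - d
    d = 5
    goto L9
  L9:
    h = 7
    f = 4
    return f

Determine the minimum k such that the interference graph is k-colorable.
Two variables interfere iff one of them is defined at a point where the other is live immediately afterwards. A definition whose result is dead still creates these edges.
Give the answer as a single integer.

Answer: 3

Derivation:
Block summaries:
  L0 def {f,h,x} use ∅
  L1 def {d,x} use ∅
  L2 def {f,x} use ∅
  L3 def {d} use ∅
  L4 def {d,x} use ∅
  L5 def {d,f,h} use {d}
  L6 def {d,f} use {f}
  L7 def {f} use {f}
  L8 def {d,h} use ∅
  L9 def {f,h} use ∅

Backward fixpoint:
  L0: in=∅ out={f}
  L1: in=∅ out=∅
  L2: in=∅ out={f}
  L3: in=∅ out=∅
  L4: in={f} out={d,f}
  L5: in={d} out=∅
  L6: in={f} out={f}
  L7: in={f} out={f}
  L8: in=∅ out=∅
  L9: in=∅ out=∅

Interference:
  d↔{f,h,x}
  f↔{d,x}
  h↔{d}
  x↔{d,f}

Registers:
  clique {d,f,x} ⇒ need ≥ 3
  3-colouring: c0={d}  c1={f,h}  c2={x}
  χ = 3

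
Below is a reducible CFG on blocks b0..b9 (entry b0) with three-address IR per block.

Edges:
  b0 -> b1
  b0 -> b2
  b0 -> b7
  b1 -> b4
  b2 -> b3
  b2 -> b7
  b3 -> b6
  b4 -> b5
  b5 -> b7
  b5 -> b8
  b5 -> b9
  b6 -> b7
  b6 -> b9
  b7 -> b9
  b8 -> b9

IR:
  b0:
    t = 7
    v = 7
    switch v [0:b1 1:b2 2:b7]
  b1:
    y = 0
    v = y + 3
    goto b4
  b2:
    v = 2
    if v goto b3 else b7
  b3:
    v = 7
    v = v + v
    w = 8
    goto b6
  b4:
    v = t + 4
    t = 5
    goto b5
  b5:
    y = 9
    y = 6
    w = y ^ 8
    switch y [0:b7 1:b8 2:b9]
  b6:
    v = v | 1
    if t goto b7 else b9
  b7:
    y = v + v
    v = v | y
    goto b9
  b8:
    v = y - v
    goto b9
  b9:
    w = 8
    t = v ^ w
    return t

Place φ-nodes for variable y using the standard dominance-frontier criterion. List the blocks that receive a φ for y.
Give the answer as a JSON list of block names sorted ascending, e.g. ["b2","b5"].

Answer: ["b7", "b9"]

Derivation:
idom tree: b1←b0 b2←b0 b3←b2 b4←b1 b5←b4 b6←b3 b7←b0 b8←b5 b9←b0
Dom at joins:
  b7: preds {b0,b2,b5,b6}: {b0} ∩ {b0,b2} ∩ {b0,b1,b4,b5} ∩ {b0,b2,b3,b6} = {b0}; idom=b0
  b9: preds {b5,b6,b7,b8}: {b0,b1,b4,b5} ∩ {b0,b2,b3,b6} ∩ {b0,b7} ∩ {b0,b1,b4,b5,b8} = {b0}; idom=b0

Frontier:
  b7←b0: walk · to b0
  b7←b2: walk b2 to b0
  b7←b5: walk b5→b4→b1 to b0
  b7←b6: walk b6→b3→b2 to b0
  b9←b5: walk b5→b4→b1 to b0
  b9←b6: walk b6→b3→b2 to b0
  b9←b7: walk b7 to b0
  b9←b8: walk b8→b5→b4→b1 to b0
  DF(b0)=∅
  DF(b1)={b7,b9}
  DF(b2)={b7,b9}
  DF(b3)={b7,b9}
  DF(b4)={b7,b9}
  DF(b5)={b7,b9}
  DF(b6)={b7,b9}
  DF(b7)={b9}
  DF(b8)={b9}
  DF(b9)=∅

φ for y: defs {b1,b5,b7}
  DF⁺ = {b7,b9}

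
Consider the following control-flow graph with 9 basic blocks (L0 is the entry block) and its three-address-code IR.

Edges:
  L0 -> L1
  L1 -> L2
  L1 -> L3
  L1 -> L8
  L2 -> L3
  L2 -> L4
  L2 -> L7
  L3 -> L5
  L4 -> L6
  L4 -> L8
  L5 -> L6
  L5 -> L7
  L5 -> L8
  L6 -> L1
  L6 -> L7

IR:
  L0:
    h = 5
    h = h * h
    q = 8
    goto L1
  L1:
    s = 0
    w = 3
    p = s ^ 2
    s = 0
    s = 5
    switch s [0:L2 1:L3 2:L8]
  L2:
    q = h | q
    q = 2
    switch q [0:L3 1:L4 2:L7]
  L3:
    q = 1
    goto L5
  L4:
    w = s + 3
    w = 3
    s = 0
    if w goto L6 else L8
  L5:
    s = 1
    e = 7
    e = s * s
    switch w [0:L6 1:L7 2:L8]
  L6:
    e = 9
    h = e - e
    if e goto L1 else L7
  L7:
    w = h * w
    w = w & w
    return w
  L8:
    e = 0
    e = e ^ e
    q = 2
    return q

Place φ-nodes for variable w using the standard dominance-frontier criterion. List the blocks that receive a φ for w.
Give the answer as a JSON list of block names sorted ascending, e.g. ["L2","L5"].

Answer: ["L1", "L6", "L7", "L8"]

Working:
idom tree: L1←L0 L2←L1 L3←L1 L4←L2 L5←L3 L6←L1 L7←L1 L8←L1
Dom at joins:
  L1: preds {L0,L6}: {L0} ∩ {L0,L1,L6} = {L0}; idom=L0
  L3: preds {L1,L2}: {L0,L1} ∩ {L0,L1,L2} = {L0,L1}; idom=L1
  L6: preds {L4,L5}: {L0,L1,L2,L4} ∩ {L0,L1,L3,L5} = {L0,L1}; idom=L1
  L7: preds {L2,L5,L6}: {L0,L1,L2} ∩ {L0,L1,L3,L5} ∩ {L0,L1,L6} = {L0,L1}; idom=L1
  L8: preds {L1,L4,L5}: {L0,L1} ∩ {L0,L1,L2,L4} ∩ {L0,L1,L3,L5} = {L0,L1}; idom=L1

Frontier:
  join L1 pred L0: · stop@L0
  join L1 pred L6: L6→L1 stop@L0
  join L3 pred L1: · stop@L1
  join L3 pred L2: L2 stop@L1
  join L6 pred L4: L4→L2 stop@L1
  join L6 pred L5: L5→L3 stop@L1
  join L7 pred L2: L2 stop@L1
  join L7 pred L5: L5→L3 stop@L1
  join L7 pred L6: L6 stop@L1
  join L8 pred L1: · stop@L1
  join L8 pred L4: L4→L2 stop@L1
  join L8 pred L5: L5→L3 stop@L1
  L0 → ∅
  L1 → {L1}
  L2 → {L3,L6,L7,L8}
  L3 → {L6,L7,L8}
  L4 → {L6,L8}
  L5 → {L6,L7,L8}
  L6 → {L1,L7}
  L7 → ∅
  L8 → ∅

φ for w: defs {L1,L4,L7}
  DF⁺ = {L1,L6,L7,L8}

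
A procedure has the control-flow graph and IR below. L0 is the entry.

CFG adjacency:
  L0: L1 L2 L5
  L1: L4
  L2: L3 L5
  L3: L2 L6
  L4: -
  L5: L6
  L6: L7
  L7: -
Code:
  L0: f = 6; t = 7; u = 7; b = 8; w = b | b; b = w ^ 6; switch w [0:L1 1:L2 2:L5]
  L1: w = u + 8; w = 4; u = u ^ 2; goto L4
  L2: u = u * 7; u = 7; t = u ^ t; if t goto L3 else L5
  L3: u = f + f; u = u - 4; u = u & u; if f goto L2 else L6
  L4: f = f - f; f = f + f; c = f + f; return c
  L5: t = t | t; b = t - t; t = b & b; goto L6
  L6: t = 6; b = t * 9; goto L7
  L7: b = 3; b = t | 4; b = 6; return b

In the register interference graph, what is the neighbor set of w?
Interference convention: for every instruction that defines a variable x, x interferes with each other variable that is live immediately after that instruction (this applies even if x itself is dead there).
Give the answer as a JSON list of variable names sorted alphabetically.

Answer: ["b", "f", "t", "u"]

Working:
def/use:
  L0: {b,f,t,u,w} / ∅
  L1: {u,w} / {u}
  L2: {t,u} / {t,u}
  L3: {u} / {f}
  L4: {c,f} / {f}
  L5: {b,t} / {t}
  L6: {b,t} / ∅
  L7: {b} / {t}

Live sets:
  L0 li=∅ lo={f,t,u}
  L1 li={f,u} lo={f}
  L2 li={f,t,u} lo={f,t}
  L3 li={f,t} lo={f,t,u}
  L4 li={f} lo=∅
  L5 li={t} lo=∅
  L6 li=∅ lo={t}
  L7 li={t} lo=∅

Interfere edges:
  b↔{f,t,u,w}
  c↔∅
  f↔{b,t,u,w}
  t↔{b,f,u,w}
  u↔{b,f,t,w}
  w↔{b,f,t,u}

N(w) = ["b", "f", "t", "u"]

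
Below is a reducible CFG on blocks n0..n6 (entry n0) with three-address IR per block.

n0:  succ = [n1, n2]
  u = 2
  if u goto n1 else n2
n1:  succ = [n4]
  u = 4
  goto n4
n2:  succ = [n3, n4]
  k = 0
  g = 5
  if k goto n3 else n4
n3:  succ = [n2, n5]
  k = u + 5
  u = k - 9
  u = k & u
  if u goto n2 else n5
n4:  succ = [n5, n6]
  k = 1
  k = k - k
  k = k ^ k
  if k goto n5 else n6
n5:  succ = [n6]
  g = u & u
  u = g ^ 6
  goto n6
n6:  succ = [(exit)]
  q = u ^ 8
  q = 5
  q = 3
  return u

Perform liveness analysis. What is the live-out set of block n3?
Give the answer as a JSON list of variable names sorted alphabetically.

Block summaries:
  n0: def={u} ue=∅
  n1: def={u} ue=∅
  n2: def={g,k} ue=∅
  n3: def={k,u} ue={u}
  n4: def={k} ue=∅
  n5: def={g,u} ue={u}
  n6: def={q} ue={u}

Live sets:
  live n0: ∅→{u}
  live n1: ∅→{u}
  live n2: {u}→{u}
  live n3: {u}→{u}
  live n4: {u}→{u}
  live n5: {u}→{u}
  live n6: {u}→∅

live-out(n3) = ["u"]

Answer: ["u"]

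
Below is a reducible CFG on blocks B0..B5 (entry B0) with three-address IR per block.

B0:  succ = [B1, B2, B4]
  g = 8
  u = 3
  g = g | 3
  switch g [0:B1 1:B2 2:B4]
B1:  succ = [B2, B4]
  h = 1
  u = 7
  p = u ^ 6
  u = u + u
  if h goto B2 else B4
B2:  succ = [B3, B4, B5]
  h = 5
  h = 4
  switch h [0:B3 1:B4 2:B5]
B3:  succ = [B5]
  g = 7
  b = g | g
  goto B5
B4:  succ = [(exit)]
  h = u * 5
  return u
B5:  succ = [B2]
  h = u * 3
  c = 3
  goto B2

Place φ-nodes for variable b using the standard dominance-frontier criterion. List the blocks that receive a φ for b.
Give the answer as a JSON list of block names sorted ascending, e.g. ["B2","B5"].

idom tree: B1←B0 B2←B0 B3←B2 B4←B0 B5←B2
Dom∩ at merges:
  B2: preds {B0,B1,B5}: {B0} ∩ {B0,B1} ∩ {B0,B2,B5} = {B0}; idom=B0
  B4: preds {B0,B1,B2}: {B0} ∩ {B0,B1} ∩ {B0,B2} = {B0}; idom=B0
  B5: preds {B2,B3}: {B0,B2} ∩ {B0,B2,B3} = {B0,B2}; idom=B2

Frontier:
  join B2 pred B0: · stop@B0
  join B2 pred B1: B1 stop@B0
  join B2 pred B5: B5→B2 stop@B0
  join B4 pred B0: · stop@B0
  join B4 pred B1: B1 stop@B0
  join B4 pred B2: B2 stop@B0
  join B5 pred B2: · stop@B2
  join B5 pred B3: B3 stop@B2
  B0: DF=∅
  B1: DF={B2,B4}
  B2: DF={B2,B4}
  B3: DF={B5}
  B4: DF=∅
  B5: DF={B2}

φ for b: defs {B3}
  DF⁺ = {B2,B4,B5}

Answer: ["B2", "B4", "B5"]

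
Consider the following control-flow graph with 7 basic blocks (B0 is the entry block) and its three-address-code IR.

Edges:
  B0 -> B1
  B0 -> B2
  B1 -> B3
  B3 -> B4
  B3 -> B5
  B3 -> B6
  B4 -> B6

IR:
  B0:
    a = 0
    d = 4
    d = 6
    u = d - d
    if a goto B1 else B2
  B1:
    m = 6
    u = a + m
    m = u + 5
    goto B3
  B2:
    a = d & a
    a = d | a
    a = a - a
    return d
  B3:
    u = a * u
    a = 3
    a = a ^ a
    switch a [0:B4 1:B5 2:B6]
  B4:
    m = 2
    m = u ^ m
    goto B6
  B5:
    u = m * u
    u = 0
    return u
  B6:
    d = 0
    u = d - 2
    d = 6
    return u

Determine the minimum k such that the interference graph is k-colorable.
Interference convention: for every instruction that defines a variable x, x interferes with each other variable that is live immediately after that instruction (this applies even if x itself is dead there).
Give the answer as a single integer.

Answer: 3

Analysis:
Per-block:
  B0: def={a,d,u} ue=∅
  B1: def={m,u} ue={a}
  B2: def={a} ue={a,d}
  B3: def={a,u} ue={a,u}
  B4: def={m} ue={u}
  B5: def={u} ue={m,u}
  B6: def={d,u} ue=∅

Live sets:
  B0 li=∅ lo={a,d}
  B1 li={a} lo={a,m,u}
  B2 li={a,d} lo=∅
  B3 li={a,m,u} lo={m,u}
  B4 li={u} lo=∅
  B5 li={m,u} lo=∅
  B6 li=∅ lo=∅

Conflict graph:
  a — {d,m,u}
  d — {a,u}
  m — {a,u}
  u — {a,d,m}

Colouring:
  {a,d,u} pairwise interfere (3-clique) ⇒ χ ≥ 3
  assign a→R0 d→R2 m→R2 u→R1 — no edge inside a register ⇒ χ ≤ 3
  χ = 3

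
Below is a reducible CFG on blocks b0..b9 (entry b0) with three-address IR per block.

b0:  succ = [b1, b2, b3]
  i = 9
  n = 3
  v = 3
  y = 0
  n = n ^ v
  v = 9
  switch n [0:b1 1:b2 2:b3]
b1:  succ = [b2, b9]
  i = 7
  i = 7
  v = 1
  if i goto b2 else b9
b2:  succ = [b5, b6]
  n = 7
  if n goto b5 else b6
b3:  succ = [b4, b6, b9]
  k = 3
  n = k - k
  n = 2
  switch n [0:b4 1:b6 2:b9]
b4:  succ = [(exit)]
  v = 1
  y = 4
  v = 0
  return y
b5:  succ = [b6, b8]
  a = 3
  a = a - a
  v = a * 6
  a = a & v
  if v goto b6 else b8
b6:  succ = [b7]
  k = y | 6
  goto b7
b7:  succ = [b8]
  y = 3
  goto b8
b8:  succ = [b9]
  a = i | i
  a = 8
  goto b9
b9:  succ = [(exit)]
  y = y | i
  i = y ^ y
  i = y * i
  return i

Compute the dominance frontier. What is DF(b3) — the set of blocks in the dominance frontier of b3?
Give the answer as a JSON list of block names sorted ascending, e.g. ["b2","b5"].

Answer: ["b6", "b9"]

Analysis:
idom tree: b1←b0 b2←b0 b3←b0 b4←b3 b5←b2 b6←b0 b7←b6 b8←b0 b9←b0
Join-block Dom:
  b2: preds {b0,b1}: {b0} ∩ {b0,b1} = {b0}; idom=b0
  b6: preds {b2,b3,b5}: {b0,b2} ∩ {b0,b3} ∩ {b0,b2,b5} = {b0}; idom=b0
  b8: preds {b5,b7}: {b0,b2,b5} ∩ {b0,b6,b7} = {b0}; idom=b0
  b9: preds {b1,b3,b8}: {b0,b1} ∩ {b0,b3} ∩ {b0,b8} = {b0}; idom=b0

DF derivation:
  join b2 pred b0: · stop@b0
  join b2 pred b1: b1 stop@b0
  join b6 pred b2: b2 stop@b0
  join b6 pred b3: b3 stop@b0
  join b6 pred b5: b5→b2 stop@b0
  join b8 pred b5: b5→b2 stop@b0
  join b8 pred b7: b7→b6 stop@b0
  join b9 pred b1: b1 stop@b0
  join b9 pred b3: b3 stop@b0
  join b9 pred b8: b8 stop@b0
  b0 → ∅
  b1 → {b2,b9}
  b2 → {b6,b8}
  b3 → {b6,b9}
  b4 → ∅
  b5 → {b6,b8}
  b6 → {b8}
  b7 → {b8}
  b8 → {b9}
  b9 → ∅

DF(b3) = ["b6", "b9"]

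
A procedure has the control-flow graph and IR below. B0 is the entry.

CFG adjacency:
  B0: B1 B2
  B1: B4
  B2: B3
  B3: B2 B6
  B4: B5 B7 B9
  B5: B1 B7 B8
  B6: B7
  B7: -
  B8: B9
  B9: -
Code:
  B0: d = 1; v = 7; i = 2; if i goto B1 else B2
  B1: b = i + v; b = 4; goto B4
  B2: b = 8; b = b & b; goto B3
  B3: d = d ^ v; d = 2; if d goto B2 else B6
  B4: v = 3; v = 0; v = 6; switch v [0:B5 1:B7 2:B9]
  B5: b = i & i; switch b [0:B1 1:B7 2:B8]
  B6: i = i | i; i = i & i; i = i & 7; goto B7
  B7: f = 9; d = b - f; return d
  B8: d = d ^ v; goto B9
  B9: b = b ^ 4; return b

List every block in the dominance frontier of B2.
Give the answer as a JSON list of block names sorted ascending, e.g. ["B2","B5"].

Answer: ["B2", "B7"]

Working:
idom tree: B1←B0 B2←B0 B3←B2 B4←B1 B5←B4 B6←B3 B7←B0 B8←B5 B9←B4
Dom at joins:
  B1: preds {B0,B5}: {B0} ∩ {B0,B1,B4,B5} = {B0}; idom=B0
  B2: preds {B0,B3}: {B0} ∩ {B0,B2,B3} = {B0}; idom=B0
  B7: preds {B4,B5,B6}: {B0,B1,B4} ∩ {B0,B1,B4,B5} ∩ {B0,B2,B3,B6} = {B0}; idom=B0
  B9: preds {B4,B8}: {B0,B1,B4} ∩ {B0,B1,B4,B5,B8} = {B0,B1,B4}; idom=B4

DF walk-up:
  join B1 pred B0: · stop@B0
  join B1 pred B5: B5→B4→B1 stop@B0
  join B2 pred B0: · stop@B0
  join B2 pred B3: B3→B2 stop@B0
  join B7 pred B4: B4→B1 stop@B0
  join B7 pred B5: B5→B4→B1 stop@B0
  join B7 pred B6: B6→B3→B2 stop@B0
  join B9 pred B4: · stop@B4
  join B9 pred B8: B8→B5 stop@B4
  DF(B0)=∅
  DF(B1)={B1,B7}
  DF(B2)={B2,B7}
  DF(B3)={B2,B7}
  DF(B4)={B1,B7}
  DF(B5)={B1,B7,B9}
  DF(B6)={B7}
  DF(B7)=∅
  DF(B8)={B9}
  DF(B9)=∅

DF(B2) = ["B2", "B7"]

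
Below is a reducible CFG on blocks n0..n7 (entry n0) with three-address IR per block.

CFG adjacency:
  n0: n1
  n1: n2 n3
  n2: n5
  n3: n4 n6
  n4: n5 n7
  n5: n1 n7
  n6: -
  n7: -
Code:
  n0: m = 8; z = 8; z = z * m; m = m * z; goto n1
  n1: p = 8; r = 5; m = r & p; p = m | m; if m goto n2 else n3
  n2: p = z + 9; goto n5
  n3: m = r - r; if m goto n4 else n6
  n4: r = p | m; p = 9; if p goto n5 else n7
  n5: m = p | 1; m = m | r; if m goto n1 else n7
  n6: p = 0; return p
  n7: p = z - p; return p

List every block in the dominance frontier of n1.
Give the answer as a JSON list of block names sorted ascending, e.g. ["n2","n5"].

idom tree: n1←n0 n2←n1 n3←n1 n4←n3 n5←n1 n6←n3 n7←n1
Dom∩ at merges:
  n1: preds {n0,n5}: {n0} ∩ {n0,n1,n5} = {n0}; idom=n0
  n5: preds {n2,n4}: {n0,n1,n2} ∩ {n0,n1,n3,n4} = {n0,n1}; idom=n1
  n7: preds {n4,n5}: {n0,n1,n3,n4} ∩ {n0,n1,n5} = {n0,n1}; idom=n1

DF derivation:
  n1←n0: walk · to n0
  n1←n5: walk n5→n1 to n0
  n5←n2: walk n2 to n1
  n5←n4: walk n4→n3 to n1
  n7←n4: walk n4→n3 to n1
  n7←n5: walk n5 to n1
  n0: DF=∅
  n1: DF={n1}
  n2: DF={n5}
  n3: DF={n5,n7}
  n4: DF={n5,n7}
  n5: DF={n1,n7}
  n6: DF=∅
  n7: DF=∅

DF(n1) = ["n1"]

Answer: ["n1"]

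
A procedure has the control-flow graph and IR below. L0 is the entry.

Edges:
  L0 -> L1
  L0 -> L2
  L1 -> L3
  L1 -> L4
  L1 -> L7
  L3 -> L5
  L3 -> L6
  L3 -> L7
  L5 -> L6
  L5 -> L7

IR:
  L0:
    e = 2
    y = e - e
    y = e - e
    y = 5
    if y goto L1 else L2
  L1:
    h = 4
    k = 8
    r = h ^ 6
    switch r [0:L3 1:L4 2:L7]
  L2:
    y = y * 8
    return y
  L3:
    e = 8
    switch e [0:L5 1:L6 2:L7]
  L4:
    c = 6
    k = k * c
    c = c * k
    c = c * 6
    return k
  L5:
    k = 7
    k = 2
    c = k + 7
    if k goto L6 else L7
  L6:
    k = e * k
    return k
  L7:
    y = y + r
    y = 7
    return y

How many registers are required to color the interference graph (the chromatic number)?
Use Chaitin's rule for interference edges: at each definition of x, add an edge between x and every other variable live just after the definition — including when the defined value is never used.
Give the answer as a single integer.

Answer: 5

Analysis:
Block summaries:
  L0: def={e,y} ue=∅
  L1: def={h,k,r} ue=∅
  L2: def={y} ue={y}
  L3: def={e} ue=∅
  L4: def={c,k} ue={k}
  L5: def={c,k} ue=∅
  L6: def={k} ue={e,k}
  L7: def={y} ue={r,y}

Backward fixpoint:
  L0 li=∅ lo={y}
  L1 li={y} lo={k,r,y}
  L2 li={y} lo=∅
  L3 li={k,r,y} lo={e,k,r,y}
  L4 li={k} lo=∅
  L5 li={e,r,y} lo={e,k,r,y}
  L6 li={e,k} lo=∅
  L7 li={r,y} lo=∅

Interference:
  c: {e,k,r,y}
  e: {c,k,r,y}
  h: {k,y}
  k: {c,e,h,r,y}
  r: {c,e,k,y}
  y: {c,e,h,k,r}

Registers:
  lower bound: {c,e,k,r,y} mutually conflict ⇒ χ ≥ 5
  assign c→R2 e→R3 h→R2 k→R0 r→R4 y→R1 — no edge inside a register ⇒ χ ≤ 5
  χ = 5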